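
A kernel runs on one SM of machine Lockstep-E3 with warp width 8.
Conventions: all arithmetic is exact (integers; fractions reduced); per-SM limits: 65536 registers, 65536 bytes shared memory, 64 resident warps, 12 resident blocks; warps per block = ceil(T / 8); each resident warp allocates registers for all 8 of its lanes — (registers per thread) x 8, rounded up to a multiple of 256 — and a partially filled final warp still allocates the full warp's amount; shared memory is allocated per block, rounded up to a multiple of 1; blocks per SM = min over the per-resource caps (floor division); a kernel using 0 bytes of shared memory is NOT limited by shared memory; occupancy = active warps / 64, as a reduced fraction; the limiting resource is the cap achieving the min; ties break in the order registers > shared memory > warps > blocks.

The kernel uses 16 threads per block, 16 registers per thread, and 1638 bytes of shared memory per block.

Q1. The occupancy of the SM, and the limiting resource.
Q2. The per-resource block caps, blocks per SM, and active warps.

Answer: occupancy 3/8, limited by blocks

registers: 128 blocks
shared memory: 40 blocks
warps: 32 blocks
blocks: 12 blocks

Answer: 12 blocks, 24 active warps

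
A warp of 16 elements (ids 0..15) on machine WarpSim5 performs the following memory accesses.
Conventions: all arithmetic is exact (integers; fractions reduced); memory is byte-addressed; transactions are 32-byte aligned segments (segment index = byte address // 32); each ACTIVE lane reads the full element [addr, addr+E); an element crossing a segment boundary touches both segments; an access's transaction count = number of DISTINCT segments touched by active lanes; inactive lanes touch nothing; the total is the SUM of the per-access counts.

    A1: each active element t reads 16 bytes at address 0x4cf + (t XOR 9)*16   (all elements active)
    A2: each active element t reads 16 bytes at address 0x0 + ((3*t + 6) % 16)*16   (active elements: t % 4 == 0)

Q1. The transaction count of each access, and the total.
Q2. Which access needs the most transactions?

A1: 9 transactions
A2: 4 transactions

Answer: 9,4; total 13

Answer: A1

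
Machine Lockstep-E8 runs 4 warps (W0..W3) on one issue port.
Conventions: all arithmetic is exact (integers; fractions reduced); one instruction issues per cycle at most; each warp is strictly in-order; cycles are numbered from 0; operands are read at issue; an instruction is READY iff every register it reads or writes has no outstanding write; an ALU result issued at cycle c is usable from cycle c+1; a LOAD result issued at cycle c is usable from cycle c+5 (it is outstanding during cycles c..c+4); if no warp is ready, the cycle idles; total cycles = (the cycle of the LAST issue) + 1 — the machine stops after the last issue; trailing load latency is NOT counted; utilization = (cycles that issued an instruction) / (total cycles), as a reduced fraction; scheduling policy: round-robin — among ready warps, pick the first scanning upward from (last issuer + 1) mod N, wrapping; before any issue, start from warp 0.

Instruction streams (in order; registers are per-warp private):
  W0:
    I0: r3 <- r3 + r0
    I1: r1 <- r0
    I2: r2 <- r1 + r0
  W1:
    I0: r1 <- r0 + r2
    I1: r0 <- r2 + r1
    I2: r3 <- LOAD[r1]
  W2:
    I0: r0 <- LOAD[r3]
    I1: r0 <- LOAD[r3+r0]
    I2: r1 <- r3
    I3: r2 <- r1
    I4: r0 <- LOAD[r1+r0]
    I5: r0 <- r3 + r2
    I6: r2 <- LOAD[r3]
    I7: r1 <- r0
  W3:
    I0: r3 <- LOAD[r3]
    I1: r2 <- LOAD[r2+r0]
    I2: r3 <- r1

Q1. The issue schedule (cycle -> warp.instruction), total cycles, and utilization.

cycle 0: W0.I0
cycle 1: W1.I0
cycle 2: W2.I0
cycle 3: W3.I0
cycle 4: W0.I1
cycle 5: W1.I1
cycle 6: W3.I1
cycle 7: W0.I2
cycle 8: W1.I2
cycle 9: W2.I1
cycle 10: W3.I2
cycle 11: W2.I2
cycle 12: W2.I3
cycle 13: idle
cycle 14: W2.I4
cycle 15: idle
cycle 16: idle
cycle 17: idle
cycle 18: idle
cycle 19: W2.I5
cycle 20: W2.I6
cycle 21: W2.I7

Answer: 22 cycles, utilization 17/22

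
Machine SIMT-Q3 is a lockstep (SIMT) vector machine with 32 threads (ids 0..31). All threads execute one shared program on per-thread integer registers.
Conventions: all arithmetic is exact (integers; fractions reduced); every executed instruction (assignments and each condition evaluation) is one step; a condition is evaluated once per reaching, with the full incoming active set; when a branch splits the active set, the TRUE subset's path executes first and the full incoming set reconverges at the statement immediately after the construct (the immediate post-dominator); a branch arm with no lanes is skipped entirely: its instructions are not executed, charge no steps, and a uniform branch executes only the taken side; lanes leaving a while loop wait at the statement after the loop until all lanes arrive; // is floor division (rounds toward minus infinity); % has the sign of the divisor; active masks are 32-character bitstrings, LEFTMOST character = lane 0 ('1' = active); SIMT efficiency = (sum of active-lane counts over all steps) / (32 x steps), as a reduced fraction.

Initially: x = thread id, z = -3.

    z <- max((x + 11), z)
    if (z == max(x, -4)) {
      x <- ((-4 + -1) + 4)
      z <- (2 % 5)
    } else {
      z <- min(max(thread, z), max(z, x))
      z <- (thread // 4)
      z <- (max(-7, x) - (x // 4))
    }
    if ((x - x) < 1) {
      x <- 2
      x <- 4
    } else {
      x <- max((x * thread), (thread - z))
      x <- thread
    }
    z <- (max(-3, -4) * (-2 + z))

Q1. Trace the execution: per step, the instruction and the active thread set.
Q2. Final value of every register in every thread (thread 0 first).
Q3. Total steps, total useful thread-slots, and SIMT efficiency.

step 0: z <- max((x + 11), z)        11111111111111111111111111111111
step 1: eval (z == max(x, -4))       11111111111111111111111111111111
step 2: z <- min(max(thread, z), max(z, x)) 11111111111111111111111111111111
step 3: z <- (thread // 4)           11111111111111111111111111111111
step 4: z <- (max(-7, x) - (x // 4)) 11111111111111111111111111111111
step 5: eval ((x - x) < 1)           11111111111111111111111111111111
step 6: x <- 2                       11111111111111111111111111111111
step 7: x <- 4                       11111111111111111111111111111111
step 8: z <- (max(-3, -4) * (-2 + z)) 11111111111111111111111111111111

Answer: 9 steps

x: 4,4,4,4,4,4,4,4,4,4,4,4,4,4,4,4,4,4,4,4,4,4,4,4,4,4,4,4,4,4,4,4
z: 6,3,0,-3,-3,-6,-9,-12,-12,-15,-18,-21,-21,-24,-27,-30,-30,-33,-36,-39,-39,-42,-45,-48,-48,-51,-54,-57,-57,-60,-63,-66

steps = 9; useful = 288; efficiency = 288/288 = 1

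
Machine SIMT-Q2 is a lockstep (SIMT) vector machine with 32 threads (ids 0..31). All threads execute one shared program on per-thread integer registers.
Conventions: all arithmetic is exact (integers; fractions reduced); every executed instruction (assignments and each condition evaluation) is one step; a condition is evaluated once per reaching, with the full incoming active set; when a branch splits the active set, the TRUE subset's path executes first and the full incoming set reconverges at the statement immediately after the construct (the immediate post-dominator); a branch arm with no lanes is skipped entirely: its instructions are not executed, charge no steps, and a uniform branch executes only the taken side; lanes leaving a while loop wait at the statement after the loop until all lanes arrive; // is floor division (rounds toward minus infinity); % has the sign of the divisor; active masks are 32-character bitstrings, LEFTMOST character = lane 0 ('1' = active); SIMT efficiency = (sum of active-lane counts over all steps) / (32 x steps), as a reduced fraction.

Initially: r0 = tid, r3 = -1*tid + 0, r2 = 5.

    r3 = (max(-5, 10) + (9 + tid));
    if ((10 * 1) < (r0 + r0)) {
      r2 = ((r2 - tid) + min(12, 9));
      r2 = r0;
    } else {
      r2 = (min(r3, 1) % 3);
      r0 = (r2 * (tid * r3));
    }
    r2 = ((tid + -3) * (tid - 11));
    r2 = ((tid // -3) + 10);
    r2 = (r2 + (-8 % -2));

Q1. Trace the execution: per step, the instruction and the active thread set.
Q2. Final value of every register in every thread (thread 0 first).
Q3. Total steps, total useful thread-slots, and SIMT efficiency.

step 0: r3 <- (max(-5, 10) + (9 + tid)) 11111111111111111111111111111111
step 1: eval ((10 * 1) < (r0 + r0))  11111111111111111111111111111111
step 2: r2 <- ((r2 - tid) + min(12, 9)) 00000011111111111111111111111111
step 3: r2 <- r0                     00000011111111111111111111111111
step 4: r2 <- (min(r3, 1) % 3)       11111100000000000000000000000000
step 5: r0 <- (r2 * (tid * r3))      11111100000000000000000000000000
step 6: r2 <- ((tid + -3) * (tid - 11)) 11111111111111111111111111111111
step 7: r2 <- ((tid // -3) + 10)     11111111111111111111111111111111
step 8: r2 <- (r2 + (-8 % -2))       11111111111111111111111111111111

Answer: 9 steps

r0: 0,20,42,66,92,120,6,7,8,9,10,11,12,13,14,15,16,17,18,19,20,21,22,23,24,25,26,27,28,29,30,31
r3: 19,20,21,22,23,24,25,26,27,28,29,30,31,32,33,34,35,36,37,38,39,40,41,42,43,44,45,46,47,48,49,50
r2: 10,9,9,9,8,8,8,7,7,7,6,6,6,5,5,5,4,4,4,3,3,3,2,2,2,1,1,1,0,0,0,-1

steps = 9; useful = 224; efficiency = 224/288 = 7/9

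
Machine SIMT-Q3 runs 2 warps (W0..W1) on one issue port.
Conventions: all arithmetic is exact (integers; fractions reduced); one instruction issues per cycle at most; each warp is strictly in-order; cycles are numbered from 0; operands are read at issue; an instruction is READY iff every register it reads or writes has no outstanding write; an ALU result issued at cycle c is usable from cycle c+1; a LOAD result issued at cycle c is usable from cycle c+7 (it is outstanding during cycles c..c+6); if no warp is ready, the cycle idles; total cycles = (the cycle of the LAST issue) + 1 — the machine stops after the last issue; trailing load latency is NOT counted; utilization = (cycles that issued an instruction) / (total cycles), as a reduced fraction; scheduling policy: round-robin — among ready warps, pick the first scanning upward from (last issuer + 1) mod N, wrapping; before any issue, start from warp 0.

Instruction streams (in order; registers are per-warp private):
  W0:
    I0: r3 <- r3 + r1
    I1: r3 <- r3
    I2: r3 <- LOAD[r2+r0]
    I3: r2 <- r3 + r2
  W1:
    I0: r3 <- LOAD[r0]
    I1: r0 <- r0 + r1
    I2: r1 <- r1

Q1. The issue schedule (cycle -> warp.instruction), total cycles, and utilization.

cycle 0: W0.I0
cycle 1: W1.I0
cycle 2: W0.I1
cycle 3: W1.I1
cycle 4: W0.I2
cycle 5: W1.I2
cycle 6: idle
cycle 7: idle
cycle 8: idle
cycle 9: idle
cycle 10: idle
cycle 11: W0.I3

Answer: 12 cycles, utilization 7/12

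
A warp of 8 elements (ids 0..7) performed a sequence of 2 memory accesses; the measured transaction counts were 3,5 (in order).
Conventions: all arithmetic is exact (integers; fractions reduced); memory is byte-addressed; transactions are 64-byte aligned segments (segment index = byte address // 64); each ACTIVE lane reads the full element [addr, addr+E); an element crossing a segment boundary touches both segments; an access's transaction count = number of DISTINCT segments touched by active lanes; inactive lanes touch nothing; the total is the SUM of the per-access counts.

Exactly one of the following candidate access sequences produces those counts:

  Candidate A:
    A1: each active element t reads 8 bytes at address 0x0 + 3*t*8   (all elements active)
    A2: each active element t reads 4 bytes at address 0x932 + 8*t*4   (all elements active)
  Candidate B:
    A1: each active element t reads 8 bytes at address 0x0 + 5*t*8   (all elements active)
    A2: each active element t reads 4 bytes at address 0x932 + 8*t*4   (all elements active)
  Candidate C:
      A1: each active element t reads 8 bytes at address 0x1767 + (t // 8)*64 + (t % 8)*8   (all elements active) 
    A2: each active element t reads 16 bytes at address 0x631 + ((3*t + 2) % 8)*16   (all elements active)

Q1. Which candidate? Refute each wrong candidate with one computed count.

B: A1 gives 5 transactions, not 3
C: A1 gives 2 transactions, not 3
A: all counts match (3,5)

Answer: A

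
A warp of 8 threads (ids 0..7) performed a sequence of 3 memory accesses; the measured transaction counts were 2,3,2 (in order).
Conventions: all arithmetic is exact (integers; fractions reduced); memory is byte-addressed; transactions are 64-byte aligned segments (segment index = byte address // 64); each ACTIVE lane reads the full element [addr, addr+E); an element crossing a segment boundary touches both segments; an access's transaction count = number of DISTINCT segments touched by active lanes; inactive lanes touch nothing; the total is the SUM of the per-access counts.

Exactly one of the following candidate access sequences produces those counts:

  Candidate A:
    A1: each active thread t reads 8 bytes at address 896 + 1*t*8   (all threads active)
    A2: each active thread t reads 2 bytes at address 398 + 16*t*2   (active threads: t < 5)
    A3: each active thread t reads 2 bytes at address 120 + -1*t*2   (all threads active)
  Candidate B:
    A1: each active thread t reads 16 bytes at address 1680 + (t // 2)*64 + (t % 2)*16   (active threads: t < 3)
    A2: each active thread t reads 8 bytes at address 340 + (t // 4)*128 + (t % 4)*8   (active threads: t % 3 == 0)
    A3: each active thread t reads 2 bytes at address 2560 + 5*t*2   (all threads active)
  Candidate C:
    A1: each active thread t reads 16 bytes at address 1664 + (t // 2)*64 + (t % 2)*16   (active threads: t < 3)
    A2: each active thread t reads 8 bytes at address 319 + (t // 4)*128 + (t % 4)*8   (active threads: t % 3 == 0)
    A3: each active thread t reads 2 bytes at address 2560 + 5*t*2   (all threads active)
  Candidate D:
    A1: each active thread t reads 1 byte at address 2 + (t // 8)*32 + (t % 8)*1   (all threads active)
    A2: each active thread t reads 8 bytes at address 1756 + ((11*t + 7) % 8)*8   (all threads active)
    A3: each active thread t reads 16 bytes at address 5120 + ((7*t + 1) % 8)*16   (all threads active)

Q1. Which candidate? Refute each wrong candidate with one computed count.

A: A1 gives 1 transaction, not 2
B: A2 gives 2 transactions, not 3
D: A1 gives 1 transaction, not 2
C: all counts match (2,3,2)

Answer: C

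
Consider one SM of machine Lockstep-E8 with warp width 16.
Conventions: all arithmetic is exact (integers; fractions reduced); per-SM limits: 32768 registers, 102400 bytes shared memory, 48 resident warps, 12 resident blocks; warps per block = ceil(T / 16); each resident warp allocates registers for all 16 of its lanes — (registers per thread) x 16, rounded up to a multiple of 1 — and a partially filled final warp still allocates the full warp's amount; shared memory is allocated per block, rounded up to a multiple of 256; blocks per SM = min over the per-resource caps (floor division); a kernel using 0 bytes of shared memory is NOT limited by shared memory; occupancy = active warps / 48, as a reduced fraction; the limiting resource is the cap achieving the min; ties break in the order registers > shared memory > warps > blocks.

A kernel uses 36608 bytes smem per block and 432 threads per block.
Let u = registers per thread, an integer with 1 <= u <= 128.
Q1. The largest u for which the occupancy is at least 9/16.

Answer: u = 75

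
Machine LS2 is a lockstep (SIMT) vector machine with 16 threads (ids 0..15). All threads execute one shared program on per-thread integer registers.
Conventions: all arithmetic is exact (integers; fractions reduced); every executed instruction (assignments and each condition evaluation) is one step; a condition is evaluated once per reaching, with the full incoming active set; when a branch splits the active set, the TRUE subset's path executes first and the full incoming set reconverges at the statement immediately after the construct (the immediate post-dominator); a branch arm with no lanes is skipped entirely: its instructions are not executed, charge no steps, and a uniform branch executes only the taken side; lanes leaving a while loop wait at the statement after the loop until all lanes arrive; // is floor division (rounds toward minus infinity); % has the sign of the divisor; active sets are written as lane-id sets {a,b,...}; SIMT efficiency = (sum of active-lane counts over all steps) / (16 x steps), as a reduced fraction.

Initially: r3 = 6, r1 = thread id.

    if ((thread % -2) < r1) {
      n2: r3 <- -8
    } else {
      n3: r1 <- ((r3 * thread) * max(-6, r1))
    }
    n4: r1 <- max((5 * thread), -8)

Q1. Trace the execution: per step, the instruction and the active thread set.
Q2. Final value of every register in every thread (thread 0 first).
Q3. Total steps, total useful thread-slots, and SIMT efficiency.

step 0: eval ((thread % -2) < r1)    {0,1,2,3,4,5,6,7,8,9,10,11,12,13,14,15}
step 1: r3 <- -8                     {1,2,3,4,5,6,7,8,9,10,11,12,13,14,15}
step 2: r1 <- ((r3 * thread) * max(-6, r1)) {0}
step 3: r1 <- max((5 * thread), -8)  {0,1,2,3,4,5,6,7,8,9,10,11,12,13,14,15}

Answer: 4 steps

r3: 6,-8,-8,-8,-8,-8,-8,-8,-8,-8,-8,-8,-8,-8,-8,-8
r1: 0,5,10,15,20,25,30,35,40,45,50,55,60,65,70,75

steps = 4; useful = 48; efficiency = 48/64 = 3/4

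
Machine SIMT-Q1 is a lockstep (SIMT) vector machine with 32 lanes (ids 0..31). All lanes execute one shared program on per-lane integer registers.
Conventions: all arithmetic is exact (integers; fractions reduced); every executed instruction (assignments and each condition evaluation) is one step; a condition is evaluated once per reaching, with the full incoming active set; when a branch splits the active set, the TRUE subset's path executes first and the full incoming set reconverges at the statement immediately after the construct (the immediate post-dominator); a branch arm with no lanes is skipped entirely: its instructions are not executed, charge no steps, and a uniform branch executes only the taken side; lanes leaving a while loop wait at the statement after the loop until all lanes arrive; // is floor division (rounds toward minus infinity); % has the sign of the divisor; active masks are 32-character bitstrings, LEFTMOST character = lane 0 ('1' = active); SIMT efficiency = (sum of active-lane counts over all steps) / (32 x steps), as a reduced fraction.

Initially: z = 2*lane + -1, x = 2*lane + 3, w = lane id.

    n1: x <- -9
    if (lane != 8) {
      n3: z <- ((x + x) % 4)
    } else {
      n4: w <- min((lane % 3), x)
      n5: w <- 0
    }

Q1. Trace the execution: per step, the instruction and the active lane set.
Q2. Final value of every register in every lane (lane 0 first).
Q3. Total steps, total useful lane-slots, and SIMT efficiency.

step 0: x <- -9                      11111111111111111111111111111111
step 1: eval (lane != 8)             11111111111111111111111111111111
step 2: z <- ((x + x) % 4)           11111111011111111111111111111111
step 3: w <- min((lane % 3), x)      00000000100000000000000000000000
step 4: w <- 0                       00000000100000000000000000000000

Answer: 5 steps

z: 2,2,2,2,2,2,2,2,15,2,2,2,2,2,2,2,2,2,2,2,2,2,2,2,2,2,2,2,2,2,2,2
x: -9,-9,-9,-9,-9,-9,-9,-9,-9,-9,-9,-9,-9,-9,-9,-9,-9,-9,-9,-9,-9,-9,-9,-9,-9,-9,-9,-9,-9,-9,-9,-9
w: 0,1,2,3,4,5,6,7,0,9,10,11,12,13,14,15,16,17,18,19,20,21,22,23,24,25,26,27,28,29,30,31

steps = 5; useful = 97; efficiency = 97/160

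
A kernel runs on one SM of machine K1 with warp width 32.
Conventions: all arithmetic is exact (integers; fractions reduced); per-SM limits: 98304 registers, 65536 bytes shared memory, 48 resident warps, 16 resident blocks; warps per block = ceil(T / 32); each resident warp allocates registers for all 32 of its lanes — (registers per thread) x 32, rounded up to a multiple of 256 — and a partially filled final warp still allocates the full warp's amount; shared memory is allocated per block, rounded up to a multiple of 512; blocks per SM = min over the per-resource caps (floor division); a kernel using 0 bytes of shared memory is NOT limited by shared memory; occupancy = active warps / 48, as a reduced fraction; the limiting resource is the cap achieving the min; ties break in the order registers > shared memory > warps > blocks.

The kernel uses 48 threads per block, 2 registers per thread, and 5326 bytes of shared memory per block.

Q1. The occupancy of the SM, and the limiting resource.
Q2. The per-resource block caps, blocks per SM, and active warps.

Answer: occupancy 11/24, limited by shared memory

registers: 192 blocks
shared memory: 11 blocks
warps: 24 blocks
blocks: 16 blocks

Answer: 11 blocks, 22 active warps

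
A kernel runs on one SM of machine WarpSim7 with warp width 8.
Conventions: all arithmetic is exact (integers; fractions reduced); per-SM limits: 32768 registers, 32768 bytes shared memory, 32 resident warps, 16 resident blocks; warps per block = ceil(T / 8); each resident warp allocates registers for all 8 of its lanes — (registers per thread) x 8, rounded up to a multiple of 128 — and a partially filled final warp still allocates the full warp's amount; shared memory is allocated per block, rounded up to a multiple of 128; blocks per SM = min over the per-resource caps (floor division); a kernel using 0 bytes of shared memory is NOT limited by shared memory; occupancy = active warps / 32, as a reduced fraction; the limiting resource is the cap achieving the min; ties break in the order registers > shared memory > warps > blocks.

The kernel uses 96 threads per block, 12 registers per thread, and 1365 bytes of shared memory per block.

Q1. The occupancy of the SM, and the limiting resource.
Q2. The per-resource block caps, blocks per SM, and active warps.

Answer: occupancy 3/4, limited by warps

registers: 21 blocks
shared memory: 23 blocks
warps: 2 blocks
blocks: 16 blocks

Answer: 2 blocks, 24 active warps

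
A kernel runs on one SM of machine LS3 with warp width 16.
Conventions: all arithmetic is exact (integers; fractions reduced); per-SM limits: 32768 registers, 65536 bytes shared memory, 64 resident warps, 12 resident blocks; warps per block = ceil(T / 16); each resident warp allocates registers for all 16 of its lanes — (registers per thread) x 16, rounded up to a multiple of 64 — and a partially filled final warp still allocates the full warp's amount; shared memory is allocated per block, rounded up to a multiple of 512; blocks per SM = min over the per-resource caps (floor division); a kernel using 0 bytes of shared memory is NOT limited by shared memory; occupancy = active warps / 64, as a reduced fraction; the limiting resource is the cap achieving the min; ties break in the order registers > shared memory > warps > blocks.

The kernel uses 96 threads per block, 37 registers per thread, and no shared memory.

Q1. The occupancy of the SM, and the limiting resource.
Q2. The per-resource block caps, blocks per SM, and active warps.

Answer: occupancy 3/4, limited by registers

registers: 8 blocks
shared memory: no limit (kernel uses none)
warps: 10 blocks
blocks: 12 blocks

Answer: 8 blocks, 48 active warps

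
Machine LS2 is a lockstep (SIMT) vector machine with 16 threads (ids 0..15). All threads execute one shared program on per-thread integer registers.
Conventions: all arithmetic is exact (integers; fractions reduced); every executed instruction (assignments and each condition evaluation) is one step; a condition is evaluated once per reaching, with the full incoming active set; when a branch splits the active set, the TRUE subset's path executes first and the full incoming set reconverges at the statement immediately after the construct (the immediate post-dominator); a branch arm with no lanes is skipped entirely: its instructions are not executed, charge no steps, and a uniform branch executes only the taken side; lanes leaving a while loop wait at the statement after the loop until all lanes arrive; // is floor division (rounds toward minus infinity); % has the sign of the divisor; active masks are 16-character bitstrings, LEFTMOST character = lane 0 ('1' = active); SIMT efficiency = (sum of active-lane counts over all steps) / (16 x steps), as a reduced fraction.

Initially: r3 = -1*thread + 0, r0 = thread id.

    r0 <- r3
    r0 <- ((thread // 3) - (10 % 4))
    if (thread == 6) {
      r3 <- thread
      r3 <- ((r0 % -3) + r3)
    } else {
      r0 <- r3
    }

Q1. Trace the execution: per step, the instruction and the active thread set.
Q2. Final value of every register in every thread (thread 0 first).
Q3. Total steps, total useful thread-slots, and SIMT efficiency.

step 0: r0 <- r3                     1111111111111111
step 1: r0 <- ((thread // 3) - (10 % 4)) 1111111111111111
step 2: eval (thread == 6)           1111111111111111
step 3: r3 <- thread                 0000001000000000
step 4: r3 <- ((r0 % -3) + r3)       0000001000000000
step 5: r0 <- r3                     1111110111111111

Answer: 6 steps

r3: 0,-1,-2,-3,-4,-5,6,-7,-8,-9,-10,-11,-12,-13,-14,-15
r0: 0,-1,-2,-3,-4,-5,0,-7,-8,-9,-10,-11,-12,-13,-14,-15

steps = 6; useful = 65; efficiency = 65/96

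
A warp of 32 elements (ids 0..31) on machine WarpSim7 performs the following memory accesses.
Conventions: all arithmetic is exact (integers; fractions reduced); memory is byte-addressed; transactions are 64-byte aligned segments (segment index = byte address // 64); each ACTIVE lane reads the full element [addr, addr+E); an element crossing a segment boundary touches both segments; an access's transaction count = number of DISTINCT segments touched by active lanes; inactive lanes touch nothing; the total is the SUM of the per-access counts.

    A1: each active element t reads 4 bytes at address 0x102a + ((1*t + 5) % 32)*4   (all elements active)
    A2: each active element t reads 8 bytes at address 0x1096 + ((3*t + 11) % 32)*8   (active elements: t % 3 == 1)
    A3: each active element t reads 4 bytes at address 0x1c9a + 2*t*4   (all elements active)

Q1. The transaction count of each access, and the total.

A1: 3 transactions
A2: 5 transactions
A3: 5 transactions

Answer: 3,5,5; total 13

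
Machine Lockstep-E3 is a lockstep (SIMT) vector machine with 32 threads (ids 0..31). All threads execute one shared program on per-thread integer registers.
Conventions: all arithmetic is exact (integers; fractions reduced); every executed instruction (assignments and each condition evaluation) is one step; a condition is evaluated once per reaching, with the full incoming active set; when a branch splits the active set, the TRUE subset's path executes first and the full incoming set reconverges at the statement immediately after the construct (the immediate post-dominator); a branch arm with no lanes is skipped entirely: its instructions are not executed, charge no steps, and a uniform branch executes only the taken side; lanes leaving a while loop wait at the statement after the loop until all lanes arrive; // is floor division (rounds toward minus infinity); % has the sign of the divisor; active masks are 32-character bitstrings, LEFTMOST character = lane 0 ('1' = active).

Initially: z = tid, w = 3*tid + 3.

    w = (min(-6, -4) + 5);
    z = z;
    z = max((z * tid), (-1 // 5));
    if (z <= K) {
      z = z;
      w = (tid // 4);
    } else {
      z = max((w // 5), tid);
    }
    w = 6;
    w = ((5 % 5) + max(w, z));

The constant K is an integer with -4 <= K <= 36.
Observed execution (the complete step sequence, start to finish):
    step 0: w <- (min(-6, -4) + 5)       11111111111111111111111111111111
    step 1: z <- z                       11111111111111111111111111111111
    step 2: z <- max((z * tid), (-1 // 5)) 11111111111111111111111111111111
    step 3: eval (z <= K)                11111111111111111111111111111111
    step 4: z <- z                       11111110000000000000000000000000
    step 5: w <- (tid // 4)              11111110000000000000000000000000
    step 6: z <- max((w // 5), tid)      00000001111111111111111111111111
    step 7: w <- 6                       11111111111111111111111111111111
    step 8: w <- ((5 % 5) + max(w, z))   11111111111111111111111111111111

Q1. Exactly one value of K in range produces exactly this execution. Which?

Answer: K = 36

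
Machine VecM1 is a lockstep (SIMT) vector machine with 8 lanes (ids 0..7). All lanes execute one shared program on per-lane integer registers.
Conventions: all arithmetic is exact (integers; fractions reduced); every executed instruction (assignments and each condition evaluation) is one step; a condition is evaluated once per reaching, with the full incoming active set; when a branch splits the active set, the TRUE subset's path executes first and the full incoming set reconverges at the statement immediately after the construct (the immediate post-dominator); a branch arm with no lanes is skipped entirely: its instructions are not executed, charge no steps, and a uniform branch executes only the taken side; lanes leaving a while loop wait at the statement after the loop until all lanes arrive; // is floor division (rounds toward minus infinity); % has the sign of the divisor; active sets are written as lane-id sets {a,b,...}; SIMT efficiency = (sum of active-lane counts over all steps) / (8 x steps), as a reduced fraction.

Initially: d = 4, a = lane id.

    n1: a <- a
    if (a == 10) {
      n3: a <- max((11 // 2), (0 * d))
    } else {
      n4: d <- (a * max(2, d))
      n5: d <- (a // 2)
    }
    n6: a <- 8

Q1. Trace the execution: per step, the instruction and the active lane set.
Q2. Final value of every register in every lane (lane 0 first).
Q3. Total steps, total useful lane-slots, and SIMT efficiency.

step 0: a <- a                       {0,1,2,3,4,5,6,7}
step 1: eval (a == 10)               {0,1,2,3,4,5,6,7}
step 2: d <- (a * max(2, d))         {0,1,2,3,4,5,6,7}
step 3: d <- (a // 2)                {0,1,2,3,4,5,6,7}
step 4: a <- 8                       {0,1,2,3,4,5,6,7}

Answer: 5 steps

d: 0,0,1,1,2,2,3,3
a: 8,8,8,8,8,8,8,8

steps = 5; useful = 40; efficiency = 40/40 = 1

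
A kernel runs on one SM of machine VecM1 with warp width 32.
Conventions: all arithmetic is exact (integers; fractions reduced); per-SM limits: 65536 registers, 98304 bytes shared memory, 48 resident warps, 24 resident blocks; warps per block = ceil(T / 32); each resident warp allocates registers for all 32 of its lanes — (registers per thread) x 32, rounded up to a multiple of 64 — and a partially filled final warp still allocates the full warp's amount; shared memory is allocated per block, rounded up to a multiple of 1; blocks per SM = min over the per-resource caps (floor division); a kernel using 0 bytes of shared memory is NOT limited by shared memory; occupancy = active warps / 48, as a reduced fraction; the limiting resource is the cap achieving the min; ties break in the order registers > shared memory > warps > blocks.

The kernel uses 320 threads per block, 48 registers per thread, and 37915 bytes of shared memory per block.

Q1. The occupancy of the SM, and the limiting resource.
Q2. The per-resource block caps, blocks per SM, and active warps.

Answer: occupancy 5/12, limited by shared memory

registers: 4 blocks
shared memory: 2 blocks
warps: 4 blocks
blocks: 24 blocks

Answer: 2 blocks, 20 active warps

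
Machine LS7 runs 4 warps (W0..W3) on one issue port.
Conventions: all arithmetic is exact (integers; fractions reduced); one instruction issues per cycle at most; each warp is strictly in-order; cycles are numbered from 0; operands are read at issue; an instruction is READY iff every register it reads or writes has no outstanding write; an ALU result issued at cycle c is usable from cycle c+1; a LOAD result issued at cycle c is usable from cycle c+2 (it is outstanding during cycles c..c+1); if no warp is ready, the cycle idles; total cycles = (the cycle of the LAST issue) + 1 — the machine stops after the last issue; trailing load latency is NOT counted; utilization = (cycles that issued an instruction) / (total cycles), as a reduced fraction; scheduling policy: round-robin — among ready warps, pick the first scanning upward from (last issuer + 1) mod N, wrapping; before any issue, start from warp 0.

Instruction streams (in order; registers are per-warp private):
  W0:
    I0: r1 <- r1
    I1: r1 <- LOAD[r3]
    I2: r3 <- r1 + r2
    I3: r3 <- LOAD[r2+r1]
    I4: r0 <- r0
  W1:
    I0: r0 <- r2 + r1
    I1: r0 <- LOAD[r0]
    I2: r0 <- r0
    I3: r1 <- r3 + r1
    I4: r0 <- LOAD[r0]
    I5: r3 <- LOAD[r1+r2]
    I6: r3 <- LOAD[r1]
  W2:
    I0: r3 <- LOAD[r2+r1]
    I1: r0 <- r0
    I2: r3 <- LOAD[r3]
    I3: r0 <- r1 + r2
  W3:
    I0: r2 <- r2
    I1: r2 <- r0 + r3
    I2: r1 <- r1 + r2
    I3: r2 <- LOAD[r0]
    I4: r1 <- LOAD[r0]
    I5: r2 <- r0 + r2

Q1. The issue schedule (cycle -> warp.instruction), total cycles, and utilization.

cycle 0: W0.I0
cycle 1: W1.I0
cycle 2: W2.I0
cycle 3: W3.I0
cycle 4: W0.I1
cycle 5: W1.I1
cycle 6: W2.I1
cycle 7: W3.I1
cycle 8: W0.I2
cycle 9: W1.I2
cycle 10: W2.I2
cycle 11: W3.I2
cycle 12: W0.I3
cycle 13: W1.I3
cycle 14: W2.I3
cycle 15: W3.I3
cycle 16: W0.I4
cycle 17: W1.I4
cycle 18: W3.I4
cycle 19: W1.I5
cycle 20: W3.I5
cycle 21: W1.I6

Answer: 22 cycles, utilization 1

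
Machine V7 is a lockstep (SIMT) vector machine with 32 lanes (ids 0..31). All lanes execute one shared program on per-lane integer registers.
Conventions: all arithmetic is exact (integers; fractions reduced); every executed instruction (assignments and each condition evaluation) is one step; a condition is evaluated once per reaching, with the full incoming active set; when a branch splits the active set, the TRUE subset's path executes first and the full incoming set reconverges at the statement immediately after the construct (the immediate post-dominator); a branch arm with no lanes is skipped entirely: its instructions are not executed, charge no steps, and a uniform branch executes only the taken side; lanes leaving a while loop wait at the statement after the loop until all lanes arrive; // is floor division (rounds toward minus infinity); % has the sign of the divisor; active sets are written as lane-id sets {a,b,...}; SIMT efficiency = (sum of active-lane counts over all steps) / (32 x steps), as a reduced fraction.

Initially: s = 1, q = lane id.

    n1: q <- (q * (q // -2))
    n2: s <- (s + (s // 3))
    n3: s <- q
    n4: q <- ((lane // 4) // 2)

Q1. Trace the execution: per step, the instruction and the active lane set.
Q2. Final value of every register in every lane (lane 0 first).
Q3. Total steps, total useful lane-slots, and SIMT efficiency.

step 0: q <- (q * (q // -2))         {0,1,2,3,4,5,6,7,8,9,10,11,12,13,14,15,16,17,18,19,20,21,22,23,24,25,26,27,28,29,30,31}
step 1: s <- (s + (s // 3))          {0,1,2,3,4,5,6,7,8,9,10,11,12,13,14,15,16,17,18,19,20,21,22,23,24,25,26,27,28,29,30,31}
step 2: s <- q                       {0,1,2,3,4,5,6,7,8,9,10,11,12,13,14,15,16,17,18,19,20,21,22,23,24,25,26,27,28,29,30,31}
step 3: q <- ((lane // 4) // 2)      {0,1,2,3,4,5,6,7,8,9,10,11,12,13,14,15,16,17,18,19,20,21,22,23,24,25,26,27,28,29,30,31}

Answer: 4 steps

s: 0,-1,-2,-6,-8,-15,-18,-28,-32,-45,-50,-66,-72,-91,-98,-120,-128,-153,-162,-190,-200,-231,-242,-276,-288,-325,-338,-378,-392,-435,-450,-496
q: 0,0,0,0,0,0,0,0,1,1,1,1,1,1,1,1,2,2,2,2,2,2,2,2,3,3,3,3,3,3,3,3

steps = 4; useful = 128; efficiency = 128/128 = 1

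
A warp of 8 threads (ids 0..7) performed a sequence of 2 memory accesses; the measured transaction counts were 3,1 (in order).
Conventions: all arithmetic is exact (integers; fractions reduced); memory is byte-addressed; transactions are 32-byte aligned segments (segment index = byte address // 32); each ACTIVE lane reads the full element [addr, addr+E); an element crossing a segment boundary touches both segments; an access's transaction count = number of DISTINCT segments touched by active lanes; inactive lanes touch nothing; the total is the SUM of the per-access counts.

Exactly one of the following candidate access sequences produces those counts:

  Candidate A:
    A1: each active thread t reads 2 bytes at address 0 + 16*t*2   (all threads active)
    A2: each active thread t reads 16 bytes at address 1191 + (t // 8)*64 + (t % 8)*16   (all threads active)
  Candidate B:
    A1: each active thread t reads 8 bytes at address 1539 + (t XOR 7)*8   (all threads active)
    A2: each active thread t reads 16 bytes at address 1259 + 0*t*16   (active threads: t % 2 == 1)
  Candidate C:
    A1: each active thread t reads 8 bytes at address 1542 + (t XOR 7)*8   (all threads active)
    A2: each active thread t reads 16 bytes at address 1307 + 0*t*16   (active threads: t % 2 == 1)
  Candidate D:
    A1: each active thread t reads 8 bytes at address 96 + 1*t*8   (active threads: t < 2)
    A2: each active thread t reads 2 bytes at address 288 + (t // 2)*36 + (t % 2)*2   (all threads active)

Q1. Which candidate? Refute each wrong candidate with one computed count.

A: A1 gives 8 transactions, not 3
C: A2 gives 2 transactions, not 1
D: A1 gives 1 transaction, not 3
B: all counts match (3,1)

Answer: B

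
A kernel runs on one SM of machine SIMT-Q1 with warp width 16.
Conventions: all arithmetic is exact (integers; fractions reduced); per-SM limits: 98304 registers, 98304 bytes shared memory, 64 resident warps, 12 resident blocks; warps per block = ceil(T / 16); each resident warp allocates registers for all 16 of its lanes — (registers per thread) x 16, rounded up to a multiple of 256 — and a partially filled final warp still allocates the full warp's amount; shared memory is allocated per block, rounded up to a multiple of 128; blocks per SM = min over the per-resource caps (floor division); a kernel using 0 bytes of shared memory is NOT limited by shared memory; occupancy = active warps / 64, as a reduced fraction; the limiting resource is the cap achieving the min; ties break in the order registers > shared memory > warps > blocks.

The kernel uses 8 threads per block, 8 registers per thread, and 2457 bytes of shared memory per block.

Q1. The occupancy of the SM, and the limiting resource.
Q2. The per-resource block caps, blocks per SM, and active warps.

Answer: occupancy 3/16, limited by blocks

registers: 384 blocks
shared memory: 38 blocks
warps: 64 blocks
blocks: 12 blocks

Answer: 12 blocks, 12 active warps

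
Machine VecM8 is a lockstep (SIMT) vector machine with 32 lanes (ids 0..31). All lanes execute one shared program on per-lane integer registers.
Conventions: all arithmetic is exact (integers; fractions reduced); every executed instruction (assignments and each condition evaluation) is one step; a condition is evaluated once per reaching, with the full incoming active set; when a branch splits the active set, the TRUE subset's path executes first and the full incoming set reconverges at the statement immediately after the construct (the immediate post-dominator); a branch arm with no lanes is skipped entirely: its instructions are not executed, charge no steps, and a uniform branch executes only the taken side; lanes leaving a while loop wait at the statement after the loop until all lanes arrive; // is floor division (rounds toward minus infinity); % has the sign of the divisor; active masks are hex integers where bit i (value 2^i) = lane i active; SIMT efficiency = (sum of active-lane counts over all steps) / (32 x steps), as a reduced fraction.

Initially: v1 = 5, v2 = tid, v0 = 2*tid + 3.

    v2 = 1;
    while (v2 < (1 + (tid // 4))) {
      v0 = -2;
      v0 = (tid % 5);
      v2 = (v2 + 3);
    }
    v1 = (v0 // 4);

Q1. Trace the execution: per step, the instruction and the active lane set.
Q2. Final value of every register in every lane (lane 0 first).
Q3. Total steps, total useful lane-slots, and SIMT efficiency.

step 0: v2 <- 1                      0xffffffff
step 1: eval (v2 < (1 + (tid // 4))) 0xffffffff
step 2: v0 <- -2                     0xfffffff0
step 3: v0 <- (tid % 5)              0xfffffff0
step 4: v2 <- (v2 + 3)               0xfffffff0
step 5: eval (v2 < (1 + (tid // 4))) 0xfffffff0
step 6: v0 <- -2                     0xffff0000
step 7: v0 <- (tid % 5)              0xffff0000
step 8: v2 <- (v2 + 3)               0xffff0000
step 9: eval (v2 < (1 + (tid // 4))) 0xffff0000
step 10: v0 <- -2                     0xf0000000
step 11: v0 <- (tid % 5)              0xf0000000
step 12: v2 <- (v2 + 3)               0xf0000000
step 13: eval (v2 < (1 + (tid // 4))) 0xf0000000
step 14: v1 <- (v0 // 4)              0xffffffff

Answer: 15 steps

v1: 0,1,1,2,1,0,0,0,0,1,0,0,0,0,1,0,0,0,0,1,0,0,0,0,1,0,0,0,0,1,0,0
v2: 1,1,1,1,4,4,4,4,4,4,4,4,4,4,4,4,7,7,7,7,7,7,7,7,7,7,7,7,10,10,10,10
v0: 3,5,7,9,4,0,1,2,3,4,0,1,2,3,4,0,1,2,3,4,0,1,2,3,4,0,1,2,3,4,0,1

steps = 15; useful = 288; efficiency = 288/480 = 3/5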